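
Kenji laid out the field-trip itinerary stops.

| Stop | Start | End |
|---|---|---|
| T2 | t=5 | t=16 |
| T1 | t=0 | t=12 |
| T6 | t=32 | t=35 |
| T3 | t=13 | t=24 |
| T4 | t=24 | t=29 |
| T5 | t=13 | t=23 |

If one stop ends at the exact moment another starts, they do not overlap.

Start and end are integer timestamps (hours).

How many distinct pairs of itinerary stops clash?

4

Sorted by start: T1, T2, T3, T5, T4, T6.
T2 starts before T1 ends → T1 and T2 overlap.
T3 starts after T1 ends, so nothing later overlaps T1 either.
T3 starts before T2 ends → T2 and T3 overlap.
T5 starts before T2 ends → T2 and T5 overlap.
T4 starts after T2 ends, so nothing later overlaps T2 either.
T5 starts before T3 ends → T3 and T5 overlap.
T4 starts exactly when T3 ends (back-to-back, no overlap), so nothing later overlaps T3 either.
T4 starts after T5 ends, so nothing later overlaps T5 either.
T6 starts after T4 ends.
Overlapping pairs: T1 & T2, T2 & T3, T2 & T5, T3 & T5 — 4 in total.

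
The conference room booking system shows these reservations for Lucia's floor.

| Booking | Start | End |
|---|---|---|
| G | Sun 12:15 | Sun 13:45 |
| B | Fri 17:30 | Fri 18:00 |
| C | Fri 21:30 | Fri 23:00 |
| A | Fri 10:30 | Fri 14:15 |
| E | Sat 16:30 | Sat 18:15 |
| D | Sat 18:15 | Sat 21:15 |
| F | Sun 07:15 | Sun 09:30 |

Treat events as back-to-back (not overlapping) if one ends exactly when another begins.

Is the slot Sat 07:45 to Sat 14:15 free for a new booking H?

A: ends Fri 14:15 at or before H starts Sat 07:45 → clear.
B: ends Fri 18:00 at or before H starts Sat 07:45 → clear.
C: ends Fri 23:00 at or before H starts Sat 07:45 → clear.
E: starts Sat 16:30 at or after H ends Sat 14:15 → clear.
D: starts Sat 18:15 at or after H ends Sat 14:15 → clear.
F: starts Sun 07:15 at or after H ends Sat 14:15 → clear.
G: starts Sun 12:15 at or after H ends Sat 14:15 → clear.

Yes — the slot is free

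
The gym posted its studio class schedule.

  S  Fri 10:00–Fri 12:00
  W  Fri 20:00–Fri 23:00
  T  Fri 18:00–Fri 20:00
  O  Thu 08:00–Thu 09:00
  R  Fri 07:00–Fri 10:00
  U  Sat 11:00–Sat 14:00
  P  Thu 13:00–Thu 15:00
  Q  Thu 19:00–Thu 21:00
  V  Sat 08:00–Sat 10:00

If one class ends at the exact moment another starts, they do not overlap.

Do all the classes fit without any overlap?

Yes

Two intervals overlap when each starts before the other ends.
Sorted by start: O, P, Q, R, S, T, W, V, U.
P starts after O ends, so nothing later overlaps O either.
Q starts after P ends, so nothing later overlaps P either.
R starts after Q ends, so nothing later overlaps Q either.
S starts exactly when R ends (back-to-back, no overlap), so nothing later overlaps R either.
T starts after S ends, so nothing later overlaps S either.
W starts exactly when T ends (back-to-back, no overlap), so nothing later overlaps T either.
V starts after W ends, so nothing later overlaps W either.
U starts after V ends.
Every pair is clear; the schedule has no overlaps.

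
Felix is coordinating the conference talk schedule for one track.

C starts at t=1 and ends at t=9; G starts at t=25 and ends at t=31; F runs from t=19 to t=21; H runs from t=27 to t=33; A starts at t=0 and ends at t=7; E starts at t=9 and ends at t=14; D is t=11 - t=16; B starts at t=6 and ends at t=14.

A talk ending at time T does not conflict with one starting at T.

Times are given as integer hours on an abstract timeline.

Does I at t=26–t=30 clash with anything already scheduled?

Yes — it overlaps G, H

A: ends t=7 at or before I starts t=26 → clear.
C: ends t=9 at or before I starts t=26 → clear.
B: ends t=14 at or before I starts t=26 → clear.
E: ends t=14 at or before I starts t=26 → clear.
D: ends t=16 at or before I starts t=26 → clear.
F: ends t=21 at or before I starts t=26 → clear.
G: starts t=25 before I ends t=30, and ends t=31 after I starts t=26 → overlap.
H: starts t=27 before I ends t=30, and ends t=33 after I starts t=26 → overlap.
I overlaps G, H.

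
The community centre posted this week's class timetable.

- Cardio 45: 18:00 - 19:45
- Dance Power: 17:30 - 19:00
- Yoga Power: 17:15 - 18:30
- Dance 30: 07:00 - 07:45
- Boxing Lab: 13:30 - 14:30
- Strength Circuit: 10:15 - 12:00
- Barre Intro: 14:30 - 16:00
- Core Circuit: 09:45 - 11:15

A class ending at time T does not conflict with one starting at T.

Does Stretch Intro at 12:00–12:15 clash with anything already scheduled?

Dance 30: ends 07:45 at or before Stretch Intro starts 12:00 → clear.
Core Circuit: ends 11:15 at or before Stretch Intro starts 12:00 → clear.
Strength Circuit: ends 12:00 at or before Stretch Intro starts 12:00 → clear.
Boxing Lab: starts 13:30 at or after Stretch Intro ends 12:15 → clear.
Barre Intro: starts 14:30 at or after Stretch Intro ends 12:15 → clear.
Yoga Power: starts 17:15 at or after Stretch Intro ends 12:15 → clear.
Dance Power: starts 17:30 at or after Stretch Intro ends 12:15 → clear.
Cardio 45: starts 18:00 at or after Stretch Intro ends 12:15 → clear.

No — it doesn't clash with anything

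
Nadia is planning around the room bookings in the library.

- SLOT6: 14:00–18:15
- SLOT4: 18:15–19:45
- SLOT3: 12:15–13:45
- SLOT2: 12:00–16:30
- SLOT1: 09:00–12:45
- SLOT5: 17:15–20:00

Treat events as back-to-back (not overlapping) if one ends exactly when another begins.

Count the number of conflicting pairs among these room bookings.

Check each pair: they overlap iff neither finishes before the other starts.
Sorted by start: SLOT1, SLOT2, SLOT3, SLOT6, SLOT5, SLOT4.
SLOT2 starts before SLOT1 ends → SLOT1 and SLOT2 overlap.
SLOT3 starts before SLOT1 ends → SLOT1 and SLOT3 overlap.
SLOT6 starts after SLOT1 ends, so nothing later overlaps SLOT1 either.
SLOT3 starts before SLOT2 ends → SLOT2 and SLOT3 overlap.
SLOT6 starts before SLOT2 ends → SLOT2 and SLOT6 overlap.
SLOT5 starts after SLOT2 ends, so nothing later overlaps SLOT2 either.
SLOT6 starts after SLOT3 ends, so nothing later overlaps SLOT3 either.
SLOT5 starts before SLOT6 ends → SLOT6 and SLOT5 overlap.
SLOT4 starts exactly when SLOT6 ends (back-to-back, no overlap).
SLOT4 starts before SLOT5 ends → SLOT5 and SLOT4 overlap.
Overlapping pairs: SLOT1 & SLOT2, SLOT1 & SLOT3, SLOT2 & SLOT3, SLOT2 & SLOT6, SLOT4 & SLOT5, SLOT5 & SLOT6 — 6 in total.

6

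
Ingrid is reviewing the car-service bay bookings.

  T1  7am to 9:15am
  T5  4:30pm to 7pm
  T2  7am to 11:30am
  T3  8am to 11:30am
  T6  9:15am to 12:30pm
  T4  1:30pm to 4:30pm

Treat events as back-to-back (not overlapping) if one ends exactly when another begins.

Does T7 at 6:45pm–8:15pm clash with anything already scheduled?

Yes — it overlaps T5

T1: ends 9:15am at or before T7 starts 6:45pm → clear.
T2: ends 11:30am at or before T7 starts 6:45pm → clear.
T3: ends 11:30am at or before T7 starts 6:45pm → clear.
T6: ends 12:30pm at or before T7 starts 6:45pm → clear.
T4: ends 4:30pm at or before T7 starts 6:45pm → clear.
T5: starts 4:30pm before T7 ends 8:15pm, and ends 7pm after T7 starts 6:45pm → overlap.
T7 overlaps T5.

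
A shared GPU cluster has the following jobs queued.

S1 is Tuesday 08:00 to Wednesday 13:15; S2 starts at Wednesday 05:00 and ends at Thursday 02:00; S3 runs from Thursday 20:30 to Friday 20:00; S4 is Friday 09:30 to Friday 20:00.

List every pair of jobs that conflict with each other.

Sorted by start: S1, S2, S3, S4.
S2 starts before S1 ends → S1 and S2 overlap.
S3 starts after S1 ends — done with S1.
S3 starts after S2 ends — done with S2.
S4 starts before S3 ends → S3 and S4 overlap.

S1 & S2, S3 & S4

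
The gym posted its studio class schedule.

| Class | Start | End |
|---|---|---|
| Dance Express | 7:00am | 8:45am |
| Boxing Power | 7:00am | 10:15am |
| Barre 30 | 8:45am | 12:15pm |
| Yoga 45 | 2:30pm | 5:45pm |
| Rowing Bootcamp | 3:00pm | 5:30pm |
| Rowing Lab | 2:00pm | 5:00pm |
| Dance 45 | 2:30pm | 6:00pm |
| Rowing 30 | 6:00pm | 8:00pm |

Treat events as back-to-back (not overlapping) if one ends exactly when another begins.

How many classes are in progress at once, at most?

Sweep the timeline, counting +1 at each start and −1 at each end (ends before starts at a tie):
7:00am start Boxing Power → 1
7:00am start Dance Express → 2
8:45am end Dance Express → 1
8:45am start Barre 30 → 2
10:15am end Boxing Power → 1
12:15pm end Barre 30 → 0
2:00pm start Rowing Lab → 1
2:30pm start Dance 45 → 2
2:30pm start Yoga 45 → 3
3:00pm start Rowing Bootcamp → 4
5:00pm end Rowing Lab → 3
5:30pm end Rowing Bootcamp → 2
5:45pm end Yoga 45 → 1
6:00pm end Dance 45 → 0
6:00pm start Rowing 30 → 1
8:00pm end Rowing 30 → 0
Peak is 4, at 3:00pm (Dance 45, Rowing Bootcamp, Rowing Lab, Yoga 45).

4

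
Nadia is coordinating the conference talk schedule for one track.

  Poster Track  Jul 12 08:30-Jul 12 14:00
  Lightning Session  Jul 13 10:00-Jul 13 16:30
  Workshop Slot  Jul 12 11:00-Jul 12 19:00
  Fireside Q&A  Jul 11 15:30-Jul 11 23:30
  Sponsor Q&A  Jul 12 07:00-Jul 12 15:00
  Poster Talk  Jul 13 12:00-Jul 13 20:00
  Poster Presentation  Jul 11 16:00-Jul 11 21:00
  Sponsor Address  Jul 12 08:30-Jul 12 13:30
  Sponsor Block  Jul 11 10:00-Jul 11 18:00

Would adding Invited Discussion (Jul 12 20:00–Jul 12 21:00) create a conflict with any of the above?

Sponsor Block: ends Jul 11 18:00 at or before Invited Discussion starts Jul 12 20:00 → clear.
Fireside Q&A: ends Jul 11 23:30 at or before Invited Discussion starts Jul 12 20:00 → clear.
Poster Presentation: ends Jul 11 21:00 at or before Invited Discussion starts Jul 12 20:00 → clear.
Sponsor Q&A: ends Jul 12 15:00 at or before Invited Discussion starts Jul 12 20:00 → clear.
Sponsor Address: ends Jul 12 13:30 at or before Invited Discussion starts Jul 12 20:00 → clear.
Poster Track: ends Jul 12 14:00 at or before Invited Discussion starts Jul 12 20:00 → clear.
Workshop Slot: ends Jul 12 19:00 at or before Invited Discussion starts Jul 12 20:00 → clear.
Lightning Session: starts Jul 13 10:00 at or after Invited Discussion ends Jul 12 21:00 → clear.
Poster Talk: starts Jul 13 12:00 at or after Invited Discussion ends Jul 12 21:00 → clear.

No — it doesn't clash with anything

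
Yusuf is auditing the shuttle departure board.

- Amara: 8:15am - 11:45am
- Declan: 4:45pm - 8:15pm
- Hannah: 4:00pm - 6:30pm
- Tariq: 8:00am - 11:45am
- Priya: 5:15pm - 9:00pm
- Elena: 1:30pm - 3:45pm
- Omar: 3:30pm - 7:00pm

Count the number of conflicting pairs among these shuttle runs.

Sorted by start: Tariq, Amara, Elena, Omar, Hannah, Declan, Priya.
Amara starts before Tariq ends → Tariq and Amara overlap.
Elena starts after Tariq ends; Tariq is clear from here.
Elena starts after Amara ends; Amara is clear from here.
Omar starts before Elena ends → Elena and Omar overlap.
Hannah starts after Elena ends; Elena is clear from here.
Hannah starts before Omar ends → Omar and Hannah overlap.
Declan starts before Omar ends → Omar and Declan overlap.
Priya starts before Omar ends → Omar and Priya overlap.
Declan starts before Hannah ends → Hannah and Declan overlap.
Priya starts before Hannah ends → Hannah and Priya overlap.
Priya starts before Declan ends → Declan and Priya overlap.
Overlapping pairs: Amara & Tariq, Declan & Hannah, Declan & Omar, Declan & Priya, Elena & Omar, Hannah & Omar, Hannah & Priya, Omar & Priya — 8 in total.

8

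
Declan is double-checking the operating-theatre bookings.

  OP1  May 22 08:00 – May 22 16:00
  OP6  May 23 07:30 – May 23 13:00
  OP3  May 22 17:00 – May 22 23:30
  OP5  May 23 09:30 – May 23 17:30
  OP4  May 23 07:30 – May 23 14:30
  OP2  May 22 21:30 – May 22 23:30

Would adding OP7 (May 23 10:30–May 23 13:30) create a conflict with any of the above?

OP1: ends May 22 16:00 at or before OP7 starts May 23 10:30 → clear.
OP3: ends May 22 23:30 at or before OP7 starts May 23 10:30 → clear.
OP2: ends May 22 23:30 at or before OP7 starts May 23 10:30 → clear.
OP4: starts May 23 07:30 before OP7 ends May 23 13:30, and ends May 23 14:30 after OP7 starts May 23 10:30 → overlap.
OP6: starts May 23 07:30 before OP7 ends May 23 13:30, and ends May 23 13:00 after OP7 starts May 23 10:30 → overlap.
OP5: starts May 23 09:30 before OP7 ends May 23 13:30, and ends May 23 17:30 after OP7 starts May 23 10:30 → overlap.
OP7 overlaps OP4, OP5, OP6.

Yes — it overlaps OP4, OP5, OP6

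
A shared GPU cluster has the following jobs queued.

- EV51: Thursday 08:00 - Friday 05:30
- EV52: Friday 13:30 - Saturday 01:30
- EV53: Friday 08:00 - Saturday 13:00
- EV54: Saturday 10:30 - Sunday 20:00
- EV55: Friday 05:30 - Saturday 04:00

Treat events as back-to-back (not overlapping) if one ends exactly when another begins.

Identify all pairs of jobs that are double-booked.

Two intervals overlap when each starts before the other ends.
Sorted by start: EV51, EV55, EV53, EV52, EV54.
EV55 starts exactly when EV51 ends (back-to-back, no overlap), so EV51 has no further overlaps.
EV53 starts before EV55 ends → EV55 and EV53 overlap.
EV52 starts before EV55 ends → EV55 and EV52 overlap.
EV54 starts after EV55 ends.
EV52 starts before EV53 ends → EV53 and EV52 overlap.
EV54 starts before EV53 ends → EV53 and EV54 overlap.
EV54 starts after EV52 ends.

EV52 & EV53, EV52 & EV55, EV53 & EV54, EV53 & EV55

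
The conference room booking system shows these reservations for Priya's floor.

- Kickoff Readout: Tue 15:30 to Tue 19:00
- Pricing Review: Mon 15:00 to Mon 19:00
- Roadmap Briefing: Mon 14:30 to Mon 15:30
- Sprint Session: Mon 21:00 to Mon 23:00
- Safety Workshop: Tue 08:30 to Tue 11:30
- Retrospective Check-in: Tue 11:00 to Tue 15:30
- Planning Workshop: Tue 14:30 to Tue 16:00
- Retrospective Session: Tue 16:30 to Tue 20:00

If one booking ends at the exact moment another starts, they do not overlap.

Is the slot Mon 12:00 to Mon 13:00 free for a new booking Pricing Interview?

Yes — the slot is free

Roadmap Briefing: starts Mon 14:30 at or after Pricing Interview ends Mon 13:00 → clear.
Pricing Review: starts Mon 15:00 at or after Pricing Interview ends Mon 13:00 → clear.
Sprint Session: starts Mon 21:00 at or after Pricing Interview ends Mon 13:00 → clear.
Safety Workshop: starts Tue 08:30 at or after Pricing Interview ends Mon 13:00 → clear.
Retrospective Check-in: starts Tue 11:00 at or after Pricing Interview ends Mon 13:00 → clear.
Planning Workshop: starts Tue 14:30 at or after Pricing Interview ends Mon 13:00 → clear.
Kickoff Readout: starts Tue 15:30 at or after Pricing Interview ends Mon 13:00 → clear.
Retrospective Session: starts Tue 16:30 at or after Pricing Interview ends Mon 13:00 → clear.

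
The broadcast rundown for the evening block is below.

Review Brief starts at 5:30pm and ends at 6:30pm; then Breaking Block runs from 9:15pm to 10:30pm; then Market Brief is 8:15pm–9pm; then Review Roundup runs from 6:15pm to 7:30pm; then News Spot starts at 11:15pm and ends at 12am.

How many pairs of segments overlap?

Sorted by start: Review Brief, Review Roundup, Market Brief, Breaking Block, News Spot.
Review Roundup starts before Review Brief ends → Review Brief and Review Roundup overlap.
Market Brief starts after Review Brief ends, so nothing later overlaps Review Brief either.
Market Brief starts after Review Roundup ends, so nothing later overlaps Review Roundup either.
Breaking Block starts after Market Brief ends, so nothing later overlaps Market Brief either.
News Spot starts after Breaking Block ends.
Overlapping pairs: Review Brief & Review Roundup — 1 in total.

1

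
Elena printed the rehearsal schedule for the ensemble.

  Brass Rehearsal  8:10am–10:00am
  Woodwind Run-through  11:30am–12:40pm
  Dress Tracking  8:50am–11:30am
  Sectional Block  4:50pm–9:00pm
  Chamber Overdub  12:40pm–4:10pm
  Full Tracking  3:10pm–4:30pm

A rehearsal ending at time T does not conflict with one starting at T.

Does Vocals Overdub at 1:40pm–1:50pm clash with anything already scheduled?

Yes — it overlaps Chamber Overdub

Brass Rehearsal: ends 10:00am at or before Vocals Overdub starts 1:40pm → clear.
Dress Tracking: ends 11:30am at or before Vocals Overdub starts 1:40pm → clear.
Woodwind Run-through: ends 12:40pm at or before Vocals Overdub starts 1:40pm → clear.
Chamber Overdub: starts 12:40pm before Vocals Overdub ends 1:50pm, and ends 4:10pm after Vocals Overdub starts 1:40pm → overlap.
Full Tracking: starts 3:10pm at or after Vocals Overdub ends 1:50pm → clear.
Sectional Block: starts 4:50pm at or after Vocals Overdub ends 1:50pm → clear.
Vocals Overdub overlaps Chamber Overdub.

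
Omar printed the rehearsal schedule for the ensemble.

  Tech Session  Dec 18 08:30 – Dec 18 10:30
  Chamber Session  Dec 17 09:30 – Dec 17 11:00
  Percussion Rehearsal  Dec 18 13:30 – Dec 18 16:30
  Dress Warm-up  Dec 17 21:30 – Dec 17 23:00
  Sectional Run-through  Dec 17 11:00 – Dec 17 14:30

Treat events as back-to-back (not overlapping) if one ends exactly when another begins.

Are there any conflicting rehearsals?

Sorted by start: Chamber Session, Sectional Run-through, Dress Warm-up, Tech Session, Percussion Rehearsal.
Sectional Run-through starts exactly when Chamber Session ends (back-to-back, no overlap), so Chamber Session has no further overlaps.
Dress Warm-up starts after Sectional Run-through ends, so Sectional Run-through has no further overlaps.
Tech Session starts after Dress Warm-up ends, so Dress Warm-up has no further overlaps.
Percussion Rehearsal starts after Tech Session ends.
Every pair is clear; the schedule has no overlaps.

No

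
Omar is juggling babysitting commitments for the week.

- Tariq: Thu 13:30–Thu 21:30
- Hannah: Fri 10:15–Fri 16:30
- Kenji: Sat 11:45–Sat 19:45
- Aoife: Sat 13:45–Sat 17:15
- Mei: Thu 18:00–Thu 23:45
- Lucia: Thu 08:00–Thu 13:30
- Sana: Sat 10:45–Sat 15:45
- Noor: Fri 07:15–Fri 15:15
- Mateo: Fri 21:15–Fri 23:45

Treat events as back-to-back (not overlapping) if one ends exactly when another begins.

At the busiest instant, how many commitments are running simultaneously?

Sweep the timeline, counting +1 at each start and −1 at each end (ends before starts at a tie):
Thu 08:00 start Lucia → 1
Thu 13:30 end Lucia → 0
Thu 13:30 start Tariq → 1
Thu 18:00 start Mei → 2
Thu 21:30 end Tariq → 1
Thu 23:45 end Mei → 0
Fri 07:15 start Noor → 1
Fri 10:15 start Hannah → 2
Fri 15:15 end Noor → 1
Fri 16:30 end Hannah → 0
Fri 21:15 start Mateo → 1
Fri 23:45 end Mateo → 0
Sat 10:45 start Sana → 1
Sat 11:45 start Kenji → 2
Sat 13:45 start Aoife → 3
Sat 15:45 end Sana → 2
Sat 17:15 end Aoife → 1
Sat 19:45 end Kenji → 0
Peak is 3, at Sat 13:45 (Aoife, Kenji, Sana).

3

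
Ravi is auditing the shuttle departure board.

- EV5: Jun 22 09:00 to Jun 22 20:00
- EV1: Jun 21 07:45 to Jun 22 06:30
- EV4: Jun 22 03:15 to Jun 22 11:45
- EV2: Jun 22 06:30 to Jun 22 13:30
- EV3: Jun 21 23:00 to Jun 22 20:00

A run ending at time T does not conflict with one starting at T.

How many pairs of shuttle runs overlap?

8

Two intervals overlap when each starts before the other ends.
Sorted by start: EV1, EV3, EV4, EV2, EV5.
EV3 starts before EV1 ends → EV1 and EV3 overlap.
EV4 starts before EV1 ends → EV1 and EV4 overlap.
EV2 starts exactly when EV1 ends (back-to-back, no overlap); EV1 is clear from here.
EV4 starts before EV3 ends → EV3 and EV4 overlap.
EV2 starts before EV3 ends → EV3 and EV2 overlap.
EV5 starts before EV3 ends → EV3 and EV5 overlap.
EV2 starts before EV4 ends → EV4 and EV2 overlap.
EV5 starts before EV4 ends → EV4 and EV5 overlap.
EV5 starts before EV2 ends → EV2 and EV5 overlap.
Overlapping pairs: EV1 & EV3, EV1 & EV4, EV2 & EV3, EV2 & EV4, EV2 & EV5, EV3 & EV4, EV3 & EV5, EV4 & EV5 — 8 in total.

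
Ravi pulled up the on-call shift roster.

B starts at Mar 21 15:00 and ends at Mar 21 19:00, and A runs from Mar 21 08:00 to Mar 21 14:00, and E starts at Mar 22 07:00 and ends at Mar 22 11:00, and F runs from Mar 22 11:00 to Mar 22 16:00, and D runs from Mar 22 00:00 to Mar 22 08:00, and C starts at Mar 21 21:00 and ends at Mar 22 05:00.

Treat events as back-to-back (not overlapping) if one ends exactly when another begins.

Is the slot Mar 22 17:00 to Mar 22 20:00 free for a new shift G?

A: ends Mar 21 14:00 at or before G starts Mar 22 17:00 → clear.
B: ends Mar 21 19:00 at or before G starts Mar 22 17:00 → clear.
C: ends Mar 22 05:00 at or before G starts Mar 22 17:00 → clear.
D: ends Mar 22 08:00 at or before G starts Mar 22 17:00 → clear.
E: ends Mar 22 11:00 at or before G starts Mar 22 17:00 → clear.
F: ends Mar 22 16:00 at or before G starts Mar 22 17:00 → clear.

Yes — the slot is free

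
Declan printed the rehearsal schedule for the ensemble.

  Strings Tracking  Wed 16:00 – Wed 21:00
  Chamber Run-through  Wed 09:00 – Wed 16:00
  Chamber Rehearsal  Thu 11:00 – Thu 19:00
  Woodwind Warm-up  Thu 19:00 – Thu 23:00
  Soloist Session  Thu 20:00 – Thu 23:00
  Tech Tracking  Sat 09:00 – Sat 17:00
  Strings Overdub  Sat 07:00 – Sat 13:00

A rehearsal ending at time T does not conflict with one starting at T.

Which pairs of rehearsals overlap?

Soloist Session & Woodwind Warm-up, Strings Overdub & Tech Tracking

Check each pair: they overlap iff neither finishes before the other starts.
Sorted by start: Chamber Run-through, Strings Tracking, Chamber Rehearsal, Woodwind Warm-up, Soloist Session, Strings Overdub, Tech Tracking.
Strings Tracking starts exactly when Chamber Run-through ends (back-to-back, no overlap), so nothing later overlaps Chamber Run-through either.
Chamber Rehearsal starts after Strings Tracking ends, so nothing later overlaps Strings Tracking either.
Woodwind Warm-up starts exactly when Chamber Rehearsal ends (back-to-back, no overlap), so nothing later overlaps Chamber Rehearsal either.
Soloist Session starts before Woodwind Warm-up ends → Woodwind Warm-up and Soloist Session overlap.
Strings Overdub starts after Woodwind Warm-up ends, so nothing later overlaps Woodwind Warm-up either.
Strings Overdub starts after Soloist Session ends, so nothing later overlaps Soloist Session either.
Tech Tracking starts before Strings Overdub ends → Strings Overdub and Tech Tracking overlap.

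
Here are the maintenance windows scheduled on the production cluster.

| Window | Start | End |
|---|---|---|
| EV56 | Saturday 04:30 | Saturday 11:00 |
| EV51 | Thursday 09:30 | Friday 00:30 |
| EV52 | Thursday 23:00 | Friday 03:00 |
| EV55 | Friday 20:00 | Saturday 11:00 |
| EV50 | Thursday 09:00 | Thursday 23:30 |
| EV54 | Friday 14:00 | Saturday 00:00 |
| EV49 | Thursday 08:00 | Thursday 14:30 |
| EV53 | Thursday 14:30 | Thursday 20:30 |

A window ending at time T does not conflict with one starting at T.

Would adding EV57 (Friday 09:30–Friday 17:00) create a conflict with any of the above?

EV49: ends Thursday 14:30 at or before EV57 starts Friday 09:30 → clear.
EV50: ends Thursday 23:30 at or before EV57 starts Friday 09:30 → clear.
EV51: ends Friday 00:30 at or before EV57 starts Friday 09:30 → clear.
EV53: ends Thursday 20:30 at or before EV57 starts Friday 09:30 → clear.
EV52: ends Friday 03:00 at or before EV57 starts Friday 09:30 → clear.
EV54: starts Friday 14:00 before EV57 ends Friday 17:00, and ends Saturday 00:00 after EV57 starts Friday 09:30 → overlap.
EV55: starts Friday 20:00 at or after EV57 ends Friday 17:00 → clear.
EV56: starts Saturday 04:30 at or after EV57 ends Friday 17:00 → clear.
EV57 overlaps EV54.

Yes — it overlaps EV54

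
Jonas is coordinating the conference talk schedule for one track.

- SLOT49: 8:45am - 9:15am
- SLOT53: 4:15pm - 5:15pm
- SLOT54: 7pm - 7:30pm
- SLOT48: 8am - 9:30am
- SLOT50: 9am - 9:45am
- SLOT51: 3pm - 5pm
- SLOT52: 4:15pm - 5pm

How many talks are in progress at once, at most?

Sort all start/end points and keep a running count:
8am start SLOT48 → 1
8:45am start SLOT49 → 2
9am start SLOT50 → 3
9:15am end SLOT49 → 2
9:30am end SLOT48 → 1
9:45am end SLOT50 → 0
3pm start SLOT51 → 1
4:15pm start SLOT52 → 2
4:15pm start SLOT53 → 3
5pm end SLOT51 → 2
5pm end SLOT52 → 1
5:15pm end SLOT53 → 0
7pm start SLOT54 → 1
7:30pm end SLOT54 → 0
Peak is 3, at 9am (SLOT48, SLOT49, SLOT50).

3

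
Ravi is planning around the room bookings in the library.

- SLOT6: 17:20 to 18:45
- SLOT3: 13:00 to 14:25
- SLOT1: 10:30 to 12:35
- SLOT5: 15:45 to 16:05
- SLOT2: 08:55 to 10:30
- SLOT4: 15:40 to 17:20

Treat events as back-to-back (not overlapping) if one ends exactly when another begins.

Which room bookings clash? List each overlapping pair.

SLOT4 & SLOT5

Sorted by start: SLOT2, SLOT1, SLOT3, SLOT4, SLOT5, SLOT6.
SLOT1 starts exactly when SLOT2 ends (back-to-back, no overlap); SLOT2 is clear from here.
SLOT3 starts after SLOT1 ends; SLOT1 is clear from here.
SLOT4 starts after SLOT3 ends; SLOT3 is clear from here.
SLOT5 starts before SLOT4 ends → SLOT4 and SLOT5 overlap.
SLOT6 starts exactly when SLOT4 ends (back-to-back, no overlap).
SLOT6 starts after SLOT5 ends.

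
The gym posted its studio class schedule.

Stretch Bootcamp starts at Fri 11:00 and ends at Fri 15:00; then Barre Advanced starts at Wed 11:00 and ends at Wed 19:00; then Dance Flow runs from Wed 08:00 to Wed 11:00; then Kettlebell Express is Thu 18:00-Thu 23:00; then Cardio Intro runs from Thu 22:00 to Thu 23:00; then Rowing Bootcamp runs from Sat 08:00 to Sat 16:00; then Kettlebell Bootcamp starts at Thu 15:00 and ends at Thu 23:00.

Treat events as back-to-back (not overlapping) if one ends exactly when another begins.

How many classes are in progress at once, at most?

Sort all start/end points and keep a running count:
Wed 08:00 start Dance Flow → 1
Wed 11:00 end Dance Flow → 0
Wed 11:00 start Barre Advanced → 1
Wed 19:00 end Barre Advanced → 0
Thu 15:00 start Kettlebell Bootcamp → 1
Thu 18:00 start Kettlebell Express → 2
Thu 22:00 start Cardio Intro → 3
Thu 23:00 end Cardio Intro → 2
Thu 23:00 end Kettlebell Bootcamp → 1
Thu 23:00 end Kettlebell Express → 0
Fri 11:00 start Stretch Bootcamp → 1
Fri 15:00 end Stretch Bootcamp → 0
Sat 08:00 start Rowing Bootcamp → 1
Sat 16:00 end Rowing Bootcamp → 0
Peak is 3, at Thu 22:00 (Cardio Intro, Kettlebell Bootcamp, Kettlebell Express).

3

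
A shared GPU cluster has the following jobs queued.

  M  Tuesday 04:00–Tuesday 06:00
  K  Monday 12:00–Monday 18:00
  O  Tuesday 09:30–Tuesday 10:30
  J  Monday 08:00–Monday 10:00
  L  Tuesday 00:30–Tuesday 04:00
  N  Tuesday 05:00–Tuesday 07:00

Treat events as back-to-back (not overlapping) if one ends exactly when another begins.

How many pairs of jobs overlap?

Sorted by start: J, K, L, M, N, O.
K starts after J ends — done with J.
L starts after K ends — done with K.
M starts exactly when L ends (back-to-back, no overlap) — done with L.
N starts before M ends → M and N overlap.
O starts after M ends.
O starts after N ends.
Overlapping pairs: M & N — 1 in total.

1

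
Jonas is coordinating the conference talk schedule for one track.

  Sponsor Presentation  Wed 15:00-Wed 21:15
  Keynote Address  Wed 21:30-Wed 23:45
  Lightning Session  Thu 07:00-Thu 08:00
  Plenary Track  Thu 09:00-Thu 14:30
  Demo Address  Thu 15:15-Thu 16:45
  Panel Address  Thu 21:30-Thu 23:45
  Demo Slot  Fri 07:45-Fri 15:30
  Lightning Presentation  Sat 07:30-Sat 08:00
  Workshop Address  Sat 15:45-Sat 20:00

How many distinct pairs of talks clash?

Check each pair: they overlap iff neither finishes before the other starts.
Sorted by start: Sponsor Presentation, Keynote Address, Lightning Session, Plenary Track, Demo Address, Panel Address, Demo Slot, Lightning Presentation, Workshop Address.
Keynote Address starts after Sponsor Presentation ends; Sponsor Presentation is clear from here.
Lightning Session starts after Keynote Address ends; Keynote Address is clear from here.
Plenary Track starts after Lightning Session ends; Lightning Session is clear from here.
Demo Address starts after Plenary Track ends; Plenary Track is clear from here.
Panel Address starts after Demo Address ends; Demo Address is clear from here.
Demo Slot starts after Panel Address ends; Panel Address is clear from here.
Lightning Presentation starts after Demo Slot ends; Demo Slot is clear from here.
Workshop Address starts after Lightning Presentation ends.
No pair overlaps.

0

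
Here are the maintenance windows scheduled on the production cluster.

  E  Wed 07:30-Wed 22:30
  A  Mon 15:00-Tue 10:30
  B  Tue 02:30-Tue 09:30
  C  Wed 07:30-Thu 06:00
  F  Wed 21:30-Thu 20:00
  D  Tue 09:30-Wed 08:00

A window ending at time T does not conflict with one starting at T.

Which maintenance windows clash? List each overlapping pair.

A & B, A & D, C & D, C & E, C & F, D & E, E & F

Sorted by start: A, B, D, C, E, F.
B starts before A ends → A and B overlap.
D starts before A ends → A and D overlap.
C starts after A ends, so nothing later overlaps A either.
D starts exactly when B ends (back-to-back, no overlap), so nothing later overlaps B either.
C starts before D ends → D and C overlap.
E starts before D ends → D and E overlap.
F starts after D ends.
E starts before C ends → C and E overlap.
F starts before C ends → C and F overlap.
F starts before E ends → E and F overlap.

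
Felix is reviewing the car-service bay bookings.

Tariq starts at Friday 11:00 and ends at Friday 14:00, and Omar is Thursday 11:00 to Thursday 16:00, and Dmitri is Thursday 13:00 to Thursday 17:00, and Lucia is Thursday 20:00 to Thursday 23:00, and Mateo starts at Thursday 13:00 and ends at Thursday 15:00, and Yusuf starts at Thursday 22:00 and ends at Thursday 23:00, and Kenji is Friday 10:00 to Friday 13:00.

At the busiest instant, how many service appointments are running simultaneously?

3

Sweep the timeline, counting +1 at each start and −1 at each end (ends before starts at a tie):
Thursday 11:00 start Omar → 1
Thursday 13:00 start Dmitri → 2
Thursday 13:00 start Mateo → 3
Thursday 15:00 end Mateo → 2
Thursday 16:00 end Omar → 1
Thursday 17:00 end Dmitri → 0
Thursday 20:00 start Lucia → 1
Thursday 22:00 start Yusuf → 2
Thursday 23:00 end Lucia → 1
Thursday 23:00 end Yusuf → 0
Friday 10:00 start Kenji → 1
Friday 11:00 start Tariq → 2
Friday 13:00 end Kenji → 1
Friday 14:00 end Tariq → 0
Peak is 3, at Thursday 13:00 (Dmitri, Mateo, Omar).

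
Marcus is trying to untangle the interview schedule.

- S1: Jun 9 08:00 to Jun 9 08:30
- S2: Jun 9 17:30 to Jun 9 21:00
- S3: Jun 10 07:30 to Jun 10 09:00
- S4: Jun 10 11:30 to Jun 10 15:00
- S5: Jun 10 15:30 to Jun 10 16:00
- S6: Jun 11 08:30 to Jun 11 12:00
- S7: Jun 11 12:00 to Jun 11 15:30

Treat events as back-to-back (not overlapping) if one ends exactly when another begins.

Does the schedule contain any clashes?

No

Check each pair: they overlap iff neither finishes before the other starts.
Sorted by start: S1, S2, S3, S4, S5, S6, S7.
S2 starts after S1 ends, so S1 has no further overlaps.
S3 starts after S2 ends, so S2 has no further overlaps.
S4 starts after S3 ends, so S3 has no further overlaps.
S5 starts after S4 ends, so S4 has no further overlaps.
S6 starts after S5 ends, so S5 has no further overlaps.
S7 starts exactly when S6 ends (back-to-back, no overlap).
Every pair is clear; the schedule has no overlaps.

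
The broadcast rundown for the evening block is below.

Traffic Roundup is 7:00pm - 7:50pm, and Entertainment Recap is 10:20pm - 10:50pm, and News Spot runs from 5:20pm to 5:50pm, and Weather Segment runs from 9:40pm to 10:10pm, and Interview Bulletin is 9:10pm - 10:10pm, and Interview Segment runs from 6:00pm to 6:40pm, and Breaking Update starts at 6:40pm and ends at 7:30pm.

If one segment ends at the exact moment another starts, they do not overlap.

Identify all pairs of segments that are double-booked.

Breaking Update & Traffic Roundup, Interview Bulletin & Weather Segment

Sorted by start: News Spot, Interview Segment, Breaking Update, Traffic Roundup, Interview Bulletin, Weather Segment, Entertainment Recap.
Interview Segment starts after News Spot ends, so nothing later overlaps News Spot either.
Breaking Update starts exactly when Interview Segment ends (back-to-back, no overlap), so nothing later overlaps Interview Segment either.
Traffic Roundup starts before Breaking Update ends → Breaking Update and Traffic Roundup overlap.
Interview Bulletin starts after Breaking Update ends, so nothing later overlaps Breaking Update either.
Interview Bulletin starts after Traffic Roundup ends, so nothing later overlaps Traffic Roundup either.
Weather Segment starts before Interview Bulletin ends → Interview Bulletin and Weather Segment overlap.
Entertainment Recap starts after Interview Bulletin ends.
Entertainment Recap starts after Weather Segment ends.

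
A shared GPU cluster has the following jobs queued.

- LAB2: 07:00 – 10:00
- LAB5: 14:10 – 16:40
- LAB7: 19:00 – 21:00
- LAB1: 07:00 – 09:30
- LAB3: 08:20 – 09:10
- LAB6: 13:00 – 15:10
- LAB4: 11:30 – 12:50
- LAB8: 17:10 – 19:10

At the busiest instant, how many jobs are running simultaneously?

Sort all start/end points and keep a running count:
07:00 start LAB1 → 1
07:00 start LAB2 → 2
08:20 start LAB3 → 3
09:10 end LAB3 → 2
09:30 end LAB1 → 1
10:00 end LAB2 → 0
11:30 start LAB4 → 1
12:50 end LAB4 → 0
13:00 start LAB6 → 1
14:10 start LAB5 → 2
15:10 end LAB6 → 1
16:40 end LAB5 → 0
17:10 start LAB8 → 1
19:00 start LAB7 → 2
19:10 end LAB8 → 1
21:00 end LAB7 → 0
Peak is 3, at 08:20 (LAB1, LAB2, LAB3).

3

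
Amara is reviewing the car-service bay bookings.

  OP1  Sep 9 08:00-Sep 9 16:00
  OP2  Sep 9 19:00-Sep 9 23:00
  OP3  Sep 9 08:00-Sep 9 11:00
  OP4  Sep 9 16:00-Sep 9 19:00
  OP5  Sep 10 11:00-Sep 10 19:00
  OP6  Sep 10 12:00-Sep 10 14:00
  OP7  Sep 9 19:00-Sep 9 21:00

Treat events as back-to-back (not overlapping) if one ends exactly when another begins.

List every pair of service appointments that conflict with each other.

OP1 & OP3, OP2 & OP7, OP5 & OP6

Sorted by start: OP1, OP3, OP4, OP2, OP7, OP5, OP6.
OP3 starts before OP1 ends → OP1 and OP3 overlap.
OP4 starts exactly when OP1 ends (back-to-back, no overlap), so nothing later overlaps OP1 either.
OP4 starts after OP3 ends, so nothing later overlaps OP3 either.
OP2 starts exactly when OP4 ends (back-to-back, no overlap), so nothing later overlaps OP4 either.
OP7 starts before OP2 ends → OP2 and OP7 overlap.
OP5 starts after OP2 ends, so nothing later overlaps OP2 either.
OP5 starts after OP7 ends, so nothing later overlaps OP7 either.
OP6 starts before OP5 ends → OP5 and OP6 overlap.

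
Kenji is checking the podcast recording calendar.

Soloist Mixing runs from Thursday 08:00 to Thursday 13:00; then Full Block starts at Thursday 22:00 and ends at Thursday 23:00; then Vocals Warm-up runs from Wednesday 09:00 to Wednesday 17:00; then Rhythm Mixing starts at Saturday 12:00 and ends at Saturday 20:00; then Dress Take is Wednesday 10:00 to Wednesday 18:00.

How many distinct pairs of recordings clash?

1

Two intervals overlap when each starts before the other ends.
Sorted by start: Vocals Warm-up, Dress Take, Soloist Mixing, Full Block, Rhythm Mixing.
Dress Take starts before Vocals Warm-up ends → Vocals Warm-up and Dress Take overlap.
Soloist Mixing starts after Vocals Warm-up ends, so nothing later overlaps Vocals Warm-up either.
Soloist Mixing starts after Dress Take ends, so nothing later overlaps Dress Take either.
Full Block starts after Soloist Mixing ends, so nothing later overlaps Soloist Mixing either.
Rhythm Mixing starts after Full Block ends.
Overlapping pairs: Dress Take & Vocals Warm-up — 1 in total.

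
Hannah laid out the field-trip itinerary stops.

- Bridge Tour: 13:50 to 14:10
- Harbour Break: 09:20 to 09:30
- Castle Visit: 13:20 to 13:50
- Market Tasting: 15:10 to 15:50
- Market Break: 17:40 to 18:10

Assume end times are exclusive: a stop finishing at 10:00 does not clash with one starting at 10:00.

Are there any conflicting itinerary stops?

No

Sorted by start: Harbour Break, Castle Visit, Bridge Tour, Market Tasting, Market Break.
Castle Visit starts after Harbour Break ends, so Harbour Break has no further overlaps.
Bridge Tour starts exactly when Castle Visit ends (back-to-back, no overlap), so Castle Visit has no further overlaps.
Market Tasting starts after Bridge Tour ends, so Bridge Tour has no further overlaps.
Market Break starts after Market Tasting ends.
Every pair is clear; the schedule has no overlaps.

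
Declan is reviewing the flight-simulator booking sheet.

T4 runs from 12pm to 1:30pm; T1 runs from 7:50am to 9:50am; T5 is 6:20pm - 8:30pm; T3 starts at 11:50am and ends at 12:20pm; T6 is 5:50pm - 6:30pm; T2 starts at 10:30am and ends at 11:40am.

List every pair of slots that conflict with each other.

T3 & T4, T5 & T6

Sorted by start: T1, T2, T3, T4, T6, T5.
T2 starts after T1 ends — done with T1.
T3 starts after T2 ends — done with T2.
T4 starts before T3 ends → T3 and T4 overlap.
T6 starts after T3 ends — done with T3.
T6 starts after T4 ends — done with T4.
T5 starts before T6 ends → T6 and T5 overlap.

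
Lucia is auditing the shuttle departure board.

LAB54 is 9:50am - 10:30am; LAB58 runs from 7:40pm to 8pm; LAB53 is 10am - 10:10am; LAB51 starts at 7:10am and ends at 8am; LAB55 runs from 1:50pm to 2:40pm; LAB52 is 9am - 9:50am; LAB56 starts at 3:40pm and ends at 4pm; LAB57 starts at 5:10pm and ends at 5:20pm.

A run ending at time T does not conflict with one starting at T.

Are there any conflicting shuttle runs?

Sorted by start: LAB51, LAB52, LAB54, LAB53, LAB55, LAB56, LAB57, LAB58.
LAB52 starts after LAB51 ends, so nothing later overlaps LAB51 either.
LAB54 starts exactly when LAB52 ends (back-to-back, no overlap), so nothing later overlaps LAB52 either.
LAB53 starts before LAB54 ends → LAB54 and LAB53 overlap.
That's a conflict, so the schedule is not conflict-free.

Yes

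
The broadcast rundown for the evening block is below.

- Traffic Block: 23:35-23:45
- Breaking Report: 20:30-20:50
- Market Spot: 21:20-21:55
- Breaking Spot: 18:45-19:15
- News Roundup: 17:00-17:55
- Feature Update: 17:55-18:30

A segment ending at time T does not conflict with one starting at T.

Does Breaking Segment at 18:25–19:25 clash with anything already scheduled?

Yes — it overlaps Breaking Spot, Feature Update

News Roundup: ends 17:55 at or before Breaking Segment starts 18:25 → clear.
Feature Update: starts 17:55 before Breaking Segment ends 19:25, and ends 18:30 after Breaking Segment starts 18:25 → overlap.
Breaking Spot: starts 18:45 before Breaking Segment ends 19:25, and ends 19:15 after Breaking Segment starts 18:25 → overlap.
Breaking Report: starts 20:30 at or after Breaking Segment ends 19:25 → clear.
Market Spot: starts 21:20 at or after Breaking Segment ends 19:25 → clear.
Traffic Block: starts 23:35 at or after Breaking Segment ends 19:25 → clear.
Breaking Segment overlaps Feature Update, Breaking Spot.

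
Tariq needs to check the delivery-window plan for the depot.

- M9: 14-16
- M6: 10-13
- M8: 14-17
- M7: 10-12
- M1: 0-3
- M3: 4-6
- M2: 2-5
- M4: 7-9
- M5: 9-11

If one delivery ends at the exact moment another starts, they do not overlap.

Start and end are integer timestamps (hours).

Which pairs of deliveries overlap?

M1 & M2, M2 & M3, M5 & M6, M5 & M7, M6 & M7, M8 & M9

Sorted by start: M1, M2, M3, M4, M5, M6, M7, M8, M9.
M2 starts before M1 ends → M1 and M2 overlap.
M3 starts after M1 ends — done with M1.
M3 starts before M2 ends → M2 and M3 overlap.
M4 starts after M2 ends — done with M2.
M4 starts after M3 ends — done with M3.
M5 starts exactly when M4 ends (back-to-back, no overlap) — done with M4.
M6 starts before M5 ends → M5 and M6 overlap.
M7 starts before M5 ends → M5 and M7 overlap.
M8 starts after M5 ends — done with M5.
M7 starts before M6 ends → M6 and M7 overlap.
M8 starts after M6 ends — done with M6.
M8 starts after M7 ends — done with M7.
M9 starts before M8 ends → M8 and M9 overlap.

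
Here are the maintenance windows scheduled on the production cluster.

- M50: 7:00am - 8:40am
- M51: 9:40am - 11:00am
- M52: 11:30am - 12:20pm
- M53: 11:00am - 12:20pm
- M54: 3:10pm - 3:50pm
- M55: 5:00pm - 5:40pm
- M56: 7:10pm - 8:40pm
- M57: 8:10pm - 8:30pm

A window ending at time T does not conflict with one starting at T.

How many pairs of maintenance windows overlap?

2

Check each pair: they overlap iff neither finishes before the other starts.
Sorted by start: M50, M51, M53, M52, M54, M55, M56, M57.
M51 starts after M50 ends — done with M50.
M53 starts exactly when M51 ends (back-to-back, no overlap) — done with M51.
M52 starts before M53 ends → M53 and M52 overlap.
M54 starts after M53 ends — done with M53.
M54 starts after M52 ends — done with M52.
M55 starts after M54 ends — done with M54.
M56 starts after M55 ends — done with M55.
M57 starts before M56 ends → M56 and M57 overlap.
Overlapping pairs: M52 & M53, M56 & M57 — 2 in total.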